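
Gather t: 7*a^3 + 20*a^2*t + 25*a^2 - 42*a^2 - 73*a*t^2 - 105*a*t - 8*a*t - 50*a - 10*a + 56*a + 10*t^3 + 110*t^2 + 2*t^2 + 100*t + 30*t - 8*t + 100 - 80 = 7*a^3 - 17*a^2 - 4*a + 10*t^3 + t^2*(112 - 73*a) + t*(20*a^2 - 113*a + 122) + 20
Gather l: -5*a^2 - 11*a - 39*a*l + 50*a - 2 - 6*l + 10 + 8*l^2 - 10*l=-5*a^2 + 39*a + 8*l^2 + l*(-39*a - 16) + 8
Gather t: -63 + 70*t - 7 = 70*t - 70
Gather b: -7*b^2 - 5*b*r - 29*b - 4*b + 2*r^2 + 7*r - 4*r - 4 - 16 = -7*b^2 + b*(-5*r - 33) + 2*r^2 + 3*r - 20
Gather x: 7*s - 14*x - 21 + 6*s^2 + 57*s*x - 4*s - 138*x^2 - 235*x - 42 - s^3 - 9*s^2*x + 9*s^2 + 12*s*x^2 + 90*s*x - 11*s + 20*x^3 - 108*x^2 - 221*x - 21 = -s^3 + 15*s^2 - 8*s + 20*x^3 + x^2*(12*s - 246) + x*(-9*s^2 + 147*s - 470) - 84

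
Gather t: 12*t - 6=12*t - 6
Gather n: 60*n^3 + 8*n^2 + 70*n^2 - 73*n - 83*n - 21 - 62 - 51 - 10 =60*n^3 + 78*n^2 - 156*n - 144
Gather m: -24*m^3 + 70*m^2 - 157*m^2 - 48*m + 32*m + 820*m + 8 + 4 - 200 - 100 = -24*m^3 - 87*m^2 + 804*m - 288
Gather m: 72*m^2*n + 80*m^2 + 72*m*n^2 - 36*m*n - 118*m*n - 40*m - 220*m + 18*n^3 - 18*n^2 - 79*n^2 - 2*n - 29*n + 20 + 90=m^2*(72*n + 80) + m*(72*n^2 - 154*n - 260) + 18*n^3 - 97*n^2 - 31*n + 110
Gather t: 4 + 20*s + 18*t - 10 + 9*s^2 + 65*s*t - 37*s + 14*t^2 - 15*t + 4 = 9*s^2 - 17*s + 14*t^2 + t*(65*s + 3) - 2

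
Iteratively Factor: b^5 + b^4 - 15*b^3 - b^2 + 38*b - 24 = (b + 2)*(b^4 - b^3 - 13*b^2 + 25*b - 12) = (b - 1)*(b + 2)*(b^3 - 13*b + 12) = (b - 1)^2*(b + 2)*(b^2 + b - 12) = (b - 3)*(b - 1)^2*(b + 2)*(b + 4)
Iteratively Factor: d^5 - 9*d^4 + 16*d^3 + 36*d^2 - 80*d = (d - 4)*(d^4 - 5*d^3 - 4*d^2 + 20*d) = (d - 4)*(d - 2)*(d^3 - 3*d^2 - 10*d) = (d - 5)*(d - 4)*(d - 2)*(d^2 + 2*d) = d*(d - 5)*(d - 4)*(d - 2)*(d + 2)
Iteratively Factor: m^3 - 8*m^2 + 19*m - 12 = (m - 4)*(m^2 - 4*m + 3) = (m - 4)*(m - 3)*(m - 1)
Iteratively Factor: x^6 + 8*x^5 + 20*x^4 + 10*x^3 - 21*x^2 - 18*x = (x)*(x^5 + 8*x^4 + 20*x^3 + 10*x^2 - 21*x - 18) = x*(x + 3)*(x^4 + 5*x^3 + 5*x^2 - 5*x - 6) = x*(x - 1)*(x + 3)*(x^3 + 6*x^2 + 11*x + 6) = x*(x - 1)*(x + 1)*(x + 3)*(x^2 + 5*x + 6) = x*(x - 1)*(x + 1)*(x + 3)^2*(x + 2)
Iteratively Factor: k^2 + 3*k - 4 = (k - 1)*(k + 4)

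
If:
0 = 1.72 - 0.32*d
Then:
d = 5.38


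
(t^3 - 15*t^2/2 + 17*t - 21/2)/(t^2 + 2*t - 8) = (2*t^3 - 15*t^2 + 34*t - 21)/(2*(t^2 + 2*t - 8))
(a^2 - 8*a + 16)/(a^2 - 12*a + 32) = (a - 4)/(a - 8)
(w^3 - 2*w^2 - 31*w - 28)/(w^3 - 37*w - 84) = (w + 1)/(w + 3)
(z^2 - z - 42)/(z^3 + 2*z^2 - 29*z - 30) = (z - 7)/(z^2 - 4*z - 5)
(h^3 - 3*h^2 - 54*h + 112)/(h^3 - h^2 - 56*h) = (h - 2)/h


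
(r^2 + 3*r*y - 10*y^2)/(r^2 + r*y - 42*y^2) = (r^2 + 3*r*y - 10*y^2)/(r^2 + r*y - 42*y^2)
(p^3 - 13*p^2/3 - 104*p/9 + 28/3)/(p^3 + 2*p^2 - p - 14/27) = 3*(p - 6)/(3*p + 1)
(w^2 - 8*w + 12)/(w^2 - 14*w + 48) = (w - 2)/(w - 8)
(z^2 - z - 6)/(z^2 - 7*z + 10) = (z^2 - z - 6)/(z^2 - 7*z + 10)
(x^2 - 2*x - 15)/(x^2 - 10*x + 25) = (x + 3)/(x - 5)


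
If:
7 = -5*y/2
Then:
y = -14/5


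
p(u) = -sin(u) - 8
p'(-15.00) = 0.76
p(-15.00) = -7.35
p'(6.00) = -0.96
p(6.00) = -7.72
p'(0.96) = -0.57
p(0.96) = -8.82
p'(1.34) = -0.23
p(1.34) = -8.97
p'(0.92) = -0.61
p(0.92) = -8.80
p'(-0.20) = -0.98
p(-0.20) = -7.80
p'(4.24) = 0.46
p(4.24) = -7.11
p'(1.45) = -0.12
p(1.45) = -8.99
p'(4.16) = 0.52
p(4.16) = -7.15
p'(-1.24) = -0.32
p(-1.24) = -7.05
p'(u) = -cos(u)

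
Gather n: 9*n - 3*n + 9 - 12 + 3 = 6*n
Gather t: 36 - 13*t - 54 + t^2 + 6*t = t^2 - 7*t - 18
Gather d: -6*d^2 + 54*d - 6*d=-6*d^2 + 48*d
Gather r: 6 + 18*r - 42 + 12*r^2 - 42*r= 12*r^2 - 24*r - 36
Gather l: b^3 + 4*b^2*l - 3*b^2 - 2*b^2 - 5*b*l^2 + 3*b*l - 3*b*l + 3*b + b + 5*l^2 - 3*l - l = b^3 - 5*b^2 + 4*b + l^2*(5 - 5*b) + l*(4*b^2 - 4)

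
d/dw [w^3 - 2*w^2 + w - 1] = 3*w^2 - 4*w + 1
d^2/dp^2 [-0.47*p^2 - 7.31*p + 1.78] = -0.940000000000000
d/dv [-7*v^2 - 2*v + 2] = -14*v - 2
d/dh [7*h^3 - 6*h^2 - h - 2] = 21*h^2 - 12*h - 1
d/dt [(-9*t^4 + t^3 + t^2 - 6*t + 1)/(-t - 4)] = (27*t^4 + 142*t^3 - 13*t^2 - 8*t + 25)/(t^2 + 8*t + 16)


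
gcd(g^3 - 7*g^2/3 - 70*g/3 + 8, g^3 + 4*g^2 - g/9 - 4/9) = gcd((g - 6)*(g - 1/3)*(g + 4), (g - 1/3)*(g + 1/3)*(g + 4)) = g^2 + 11*g/3 - 4/3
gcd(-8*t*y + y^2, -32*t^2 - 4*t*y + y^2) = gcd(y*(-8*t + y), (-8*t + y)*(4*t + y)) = -8*t + y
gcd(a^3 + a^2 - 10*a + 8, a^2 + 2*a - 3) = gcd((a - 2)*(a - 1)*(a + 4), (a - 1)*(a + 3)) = a - 1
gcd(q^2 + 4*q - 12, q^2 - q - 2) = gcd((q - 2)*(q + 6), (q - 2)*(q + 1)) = q - 2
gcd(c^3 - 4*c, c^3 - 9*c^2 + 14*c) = c^2 - 2*c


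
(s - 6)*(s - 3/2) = s^2 - 15*s/2 + 9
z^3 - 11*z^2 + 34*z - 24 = (z - 6)*(z - 4)*(z - 1)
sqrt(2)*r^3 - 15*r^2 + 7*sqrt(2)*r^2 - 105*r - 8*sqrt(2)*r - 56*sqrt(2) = (r + 7)*(r - 8*sqrt(2))*(sqrt(2)*r + 1)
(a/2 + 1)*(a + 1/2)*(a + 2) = a^3/2 + 9*a^2/4 + 3*a + 1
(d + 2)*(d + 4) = d^2 + 6*d + 8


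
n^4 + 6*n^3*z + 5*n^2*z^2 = n^2*(n + z)*(n + 5*z)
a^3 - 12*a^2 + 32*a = a*(a - 8)*(a - 4)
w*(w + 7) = w^2 + 7*w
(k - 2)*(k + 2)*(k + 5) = k^3 + 5*k^2 - 4*k - 20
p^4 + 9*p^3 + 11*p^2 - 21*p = p*(p - 1)*(p + 3)*(p + 7)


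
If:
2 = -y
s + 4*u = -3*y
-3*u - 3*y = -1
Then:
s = -10/3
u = 7/3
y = -2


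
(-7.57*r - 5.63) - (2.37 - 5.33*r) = -2.24*r - 8.0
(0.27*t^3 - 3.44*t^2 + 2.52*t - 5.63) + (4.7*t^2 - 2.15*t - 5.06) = 0.27*t^3 + 1.26*t^2 + 0.37*t - 10.69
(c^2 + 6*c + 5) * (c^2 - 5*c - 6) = c^4 + c^3 - 31*c^2 - 61*c - 30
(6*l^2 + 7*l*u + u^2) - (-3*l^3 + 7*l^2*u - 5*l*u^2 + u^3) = 3*l^3 - 7*l^2*u + 6*l^2 + 5*l*u^2 + 7*l*u - u^3 + u^2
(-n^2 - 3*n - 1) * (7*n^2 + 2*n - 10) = -7*n^4 - 23*n^3 - 3*n^2 + 28*n + 10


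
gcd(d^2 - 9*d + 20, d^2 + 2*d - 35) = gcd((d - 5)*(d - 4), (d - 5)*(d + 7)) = d - 5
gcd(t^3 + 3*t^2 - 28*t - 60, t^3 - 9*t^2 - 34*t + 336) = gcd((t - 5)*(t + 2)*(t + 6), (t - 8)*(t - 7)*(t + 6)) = t + 6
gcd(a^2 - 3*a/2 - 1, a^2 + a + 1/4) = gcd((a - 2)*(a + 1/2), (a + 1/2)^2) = a + 1/2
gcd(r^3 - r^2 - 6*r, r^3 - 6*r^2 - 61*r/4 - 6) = 1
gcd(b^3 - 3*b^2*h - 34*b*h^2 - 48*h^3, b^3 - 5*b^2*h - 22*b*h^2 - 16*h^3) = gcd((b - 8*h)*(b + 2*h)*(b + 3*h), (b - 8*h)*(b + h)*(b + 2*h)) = b^2 - 6*b*h - 16*h^2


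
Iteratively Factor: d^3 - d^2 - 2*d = (d)*(d^2 - d - 2) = d*(d + 1)*(d - 2)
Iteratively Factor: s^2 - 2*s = (s)*(s - 2)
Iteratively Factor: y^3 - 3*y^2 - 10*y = (y)*(y^2 - 3*y - 10) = y*(y + 2)*(y - 5)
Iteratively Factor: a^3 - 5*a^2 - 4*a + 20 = (a - 2)*(a^2 - 3*a - 10) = (a - 2)*(a + 2)*(a - 5)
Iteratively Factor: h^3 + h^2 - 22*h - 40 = (h - 5)*(h^2 + 6*h + 8) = (h - 5)*(h + 4)*(h + 2)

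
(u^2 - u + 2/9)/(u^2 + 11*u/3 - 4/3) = (u - 2/3)/(u + 4)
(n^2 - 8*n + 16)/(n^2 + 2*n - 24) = (n - 4)/(n + 6)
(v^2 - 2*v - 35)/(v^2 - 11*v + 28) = (v + 5)/(v - 4)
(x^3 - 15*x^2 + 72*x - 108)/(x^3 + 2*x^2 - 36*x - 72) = (x^2 - 9*x + 18)/(x^2 + 8*x + 12)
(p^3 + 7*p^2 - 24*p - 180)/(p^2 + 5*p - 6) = (p^2 + p - 30)/(p - 1)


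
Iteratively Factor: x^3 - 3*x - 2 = (x + 1)*(x^2 - x - 2) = (x + 1)^2*(x - 2)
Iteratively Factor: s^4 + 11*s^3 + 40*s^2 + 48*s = (s + 4)*(s^3 + 7*s^2 + 12*s) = (s + 3)*(s + 4)*(s^2 + 4*s) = s*(s + 3)*(s + 4)*(s + 4)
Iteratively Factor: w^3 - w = (w - 1)*(w^2 + w) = (w - 1)*(w + 1)*(w)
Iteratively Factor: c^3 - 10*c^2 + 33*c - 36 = (c - 3)*(c^2 - 7*c + 12) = (c - 3)^2*(c - 4)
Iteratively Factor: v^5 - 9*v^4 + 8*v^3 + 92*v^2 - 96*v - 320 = (v + 2)*(v^4 - 11*v^3 + 30*v^2 + 32*v - 160) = (v - 4)*(v + 2)*(v^3 - 7*v^2 + 2*v + 40) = (v - 4)^2*(v + 2)*(v^2 - 3*v - 10) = (v - 4)^2*(v + 2)^2*(v - 5)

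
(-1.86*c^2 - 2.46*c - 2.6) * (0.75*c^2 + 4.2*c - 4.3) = -1.395*c^4 - 9.657*c^3 - 4.284*c^2 - 0.342000000000002*c + 11.18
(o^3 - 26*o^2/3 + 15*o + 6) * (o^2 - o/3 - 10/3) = o^5 - 9*o^4 + 131*o^3/9 + 269*o^2/9 - 52*o - 20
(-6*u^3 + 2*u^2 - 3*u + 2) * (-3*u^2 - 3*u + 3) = 18*u^5 + 12*u^4 - 15*u^3 + 9*u^2 - 15*u + 6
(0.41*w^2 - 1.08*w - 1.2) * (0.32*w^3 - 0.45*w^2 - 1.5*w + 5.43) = 0.1312*w^5 - 0.5301*w^4 - 0.513*w^3 + 4.3863*w^2 - 4.0644*w - 6.516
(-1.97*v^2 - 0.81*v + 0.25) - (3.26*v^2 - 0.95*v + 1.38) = -5.23*v^2 + 0.14*v - 1.13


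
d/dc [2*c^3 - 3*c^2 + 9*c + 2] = 6*c^2 - 6*c + 9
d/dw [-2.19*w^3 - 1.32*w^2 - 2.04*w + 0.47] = -6.57*w^2 - 2.64*w - 2.04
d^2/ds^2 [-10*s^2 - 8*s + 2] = -20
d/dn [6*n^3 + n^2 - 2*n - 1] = 18*n^2 + 2*n - 2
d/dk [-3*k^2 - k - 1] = -6*k - 1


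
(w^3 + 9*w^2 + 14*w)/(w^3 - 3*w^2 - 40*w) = (w^2 + 9*w + 14)/(w^2 - 3*w - 40)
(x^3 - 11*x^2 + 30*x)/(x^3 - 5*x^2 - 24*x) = (-x^2 + 11*x - 30)/(-x^2 + 5*x + 24)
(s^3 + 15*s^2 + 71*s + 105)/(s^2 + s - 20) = (s^2 + 10*s + 21)/(s - 4)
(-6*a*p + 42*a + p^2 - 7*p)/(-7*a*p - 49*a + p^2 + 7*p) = (6*a*p - 42*a - p^2 + 7*p)/(7*a*p + 49*a - p^2 - 7*p)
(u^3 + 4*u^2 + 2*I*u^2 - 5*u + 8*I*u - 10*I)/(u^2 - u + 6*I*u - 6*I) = (u^2 + u*(5 + 2*I) + 10*I)/(u + 6*I)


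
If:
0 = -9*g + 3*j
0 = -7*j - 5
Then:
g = -5/21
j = -5/7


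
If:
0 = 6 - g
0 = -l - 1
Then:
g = 6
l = -1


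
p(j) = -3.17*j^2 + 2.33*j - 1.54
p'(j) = 2.33 - 6.34*j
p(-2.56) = -28.28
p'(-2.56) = 18.56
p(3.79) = -38.24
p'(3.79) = -21.70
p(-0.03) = -1.61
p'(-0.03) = 2.52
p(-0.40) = -2.98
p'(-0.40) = 4.87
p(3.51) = -32.42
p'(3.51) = -19.92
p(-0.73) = -4.93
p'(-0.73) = 6.96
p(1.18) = -3.20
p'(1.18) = -5.15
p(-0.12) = -1.87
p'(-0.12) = 3.09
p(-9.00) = -279.28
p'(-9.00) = 59.39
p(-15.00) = -749.74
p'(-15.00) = 97.43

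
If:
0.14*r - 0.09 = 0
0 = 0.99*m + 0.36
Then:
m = -0.36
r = 0.64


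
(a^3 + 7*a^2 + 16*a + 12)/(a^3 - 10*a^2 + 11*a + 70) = (a^2 + 5*a + 6)/(a^2 - 12*a + 35)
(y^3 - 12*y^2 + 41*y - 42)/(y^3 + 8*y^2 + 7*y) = (y^3 - 12*y^2 + 41*y - 42)/(y*(y^2 + 8*y + 7))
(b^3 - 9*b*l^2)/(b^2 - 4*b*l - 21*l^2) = b*(b - 3*l)/(b - 7*l)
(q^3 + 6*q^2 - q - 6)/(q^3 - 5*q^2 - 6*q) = (q^2 + 5*q - 6)/(q*(q - 6))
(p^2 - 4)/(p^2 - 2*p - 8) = (p - 2)/(p - 4)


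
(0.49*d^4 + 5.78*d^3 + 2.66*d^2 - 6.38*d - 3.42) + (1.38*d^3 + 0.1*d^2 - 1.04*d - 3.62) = 0.49*d^4 + 7.16*d^3 + 2.76*d^2 - 7.42*d - 7.04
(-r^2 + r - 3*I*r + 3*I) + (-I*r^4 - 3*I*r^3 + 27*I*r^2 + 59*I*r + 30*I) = -I*r^4 - 3*I*r^3 - r^2 + 27*I*r^2 + r + 56*I*r + 33*I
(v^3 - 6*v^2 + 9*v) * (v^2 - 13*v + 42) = v^5 - 19*v^4 + 129*v^3 - 369*v^2 + 378*v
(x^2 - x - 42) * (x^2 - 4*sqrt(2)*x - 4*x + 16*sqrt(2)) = x^4 - 4*sqrt(2)*x^3 - 5*x^3 - 38*x^2 + 20*sqrt(2)*x^2 + 168*x + 152*sqrt(2)*x - 672*sqrt(2)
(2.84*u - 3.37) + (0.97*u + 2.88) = 3.81*u - 0.49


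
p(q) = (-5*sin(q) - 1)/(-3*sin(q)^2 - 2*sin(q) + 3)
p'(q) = (6*sin(q)*cos(q) + 2*cos(q))*(-5*sin(q) - 1)/(-3*sin(q)^2 - 2*sin(q) + 3)^2 - 5*cos(q)/(-3*sin(q)^2 - 2*sin(q) + 3)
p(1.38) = 3.18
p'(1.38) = -2.06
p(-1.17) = 1.57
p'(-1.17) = -1.79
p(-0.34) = 0.20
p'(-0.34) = -1.41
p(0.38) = -1.55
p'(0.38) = -5.81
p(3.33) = -0.02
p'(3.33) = 1.51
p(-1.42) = 1.93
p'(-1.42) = -0.92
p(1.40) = 3.15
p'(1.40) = -1.79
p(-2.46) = 0.70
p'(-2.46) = 1.58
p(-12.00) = -3.46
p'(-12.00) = -18.32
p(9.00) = -1.84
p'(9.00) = 7.23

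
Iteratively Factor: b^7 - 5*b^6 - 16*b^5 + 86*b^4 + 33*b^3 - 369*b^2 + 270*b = (b)*(b^6 - 5*b^5 - 16*b^4 + 86*b^3 + 33*b^2 - 369*b + 270) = b*(b + 3)*(b^5 - 8*b^4 + 8*b^3 + 62*b^2 - 153*b + 90) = b*(b - 2)*(b + 3)*(b^4 - 6*b^3 - 4*b^2 + 54*b - 45) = b*(b - 5)*(b - 2)*(b + 3)*(b^3 - b^2 - 9*b + 9) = b*(b - 5)*(b - 3)*(b - 2)*(b + 3)*(b^2 + 2*b - 3) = b*(b - 5)*(b - 3)*(b - 2)*(b + 3)^2*(b - 1)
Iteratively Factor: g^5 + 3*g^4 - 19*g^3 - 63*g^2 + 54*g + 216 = (g + 3)*(g^4 - 19*g^2 - 6*g + 72) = (g + 3)^2*(g^3 - 3*g^2 - 10*g + 24) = (g + 3)^3*(g^2 - 6*g + 8) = (g - 2)*(g + 3)^3*(g - 4)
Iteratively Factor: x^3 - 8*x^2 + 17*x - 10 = (x - 5)*(x^2 - 3*x + 2) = (x - 5)*(x - 2)*(x - 1)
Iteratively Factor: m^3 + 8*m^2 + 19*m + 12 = (m + 4)*(m^2 + 4*m + 3) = (m + 3)*(m + 4)*(m + 1)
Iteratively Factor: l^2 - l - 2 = (l + 1)*(l - 2)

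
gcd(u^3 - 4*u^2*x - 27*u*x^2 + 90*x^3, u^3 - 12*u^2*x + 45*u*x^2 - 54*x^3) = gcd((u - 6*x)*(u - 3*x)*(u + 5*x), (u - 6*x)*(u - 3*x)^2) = u^2 - 9*u*x + 18*x^2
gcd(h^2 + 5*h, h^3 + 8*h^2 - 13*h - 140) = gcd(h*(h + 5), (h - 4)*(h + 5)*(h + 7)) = h + 5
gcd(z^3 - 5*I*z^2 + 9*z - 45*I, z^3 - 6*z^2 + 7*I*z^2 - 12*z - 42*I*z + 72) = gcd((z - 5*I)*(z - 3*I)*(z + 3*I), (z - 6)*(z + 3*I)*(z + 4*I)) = z + 3*I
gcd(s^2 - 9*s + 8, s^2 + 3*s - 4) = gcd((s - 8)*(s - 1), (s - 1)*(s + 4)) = s - 1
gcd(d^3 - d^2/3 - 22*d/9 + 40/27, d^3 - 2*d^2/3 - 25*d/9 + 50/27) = d^2 + d - 10/9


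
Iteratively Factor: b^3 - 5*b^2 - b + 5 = (b - 5)*(b^2 - 1) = (b - 5)*(b + 1)*(b - 1)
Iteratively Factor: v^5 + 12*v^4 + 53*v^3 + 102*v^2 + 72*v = (v + 3)*(v^4 + 9*v^3 + 26*v^2 + 24*v) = (v + 2)*(v + 3)*(v^3 + 7*v^2 + 12*v) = v*(v + 2)*(v + 3)*(v^2 + 7*v + 12) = v*(v + 2)*(v + 3)*(v + 4)*(v + 3)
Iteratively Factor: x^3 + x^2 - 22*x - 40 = (x + 4)*(x^2 - 3*x - 10) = (x - 5)*(x + 4)*(x + 2)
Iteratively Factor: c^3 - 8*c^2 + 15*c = (c)*(c^2 - 8*c + 15) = c*(c - 5)*(c - 3)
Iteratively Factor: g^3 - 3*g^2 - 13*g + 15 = (g - 5)*(g^2 + 2*g - 3) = (g - 5)*(g - 1)*(g + 3)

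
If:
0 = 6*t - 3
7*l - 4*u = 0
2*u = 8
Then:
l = 16/7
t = 1/2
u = 4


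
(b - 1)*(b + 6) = b^2 + 5*b - 6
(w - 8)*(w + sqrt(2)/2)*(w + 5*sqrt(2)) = w^3 - 8*w^2 + 11*sqrt(2)*w^2/2 - 44*sqrt(2)*w + 5*w - 40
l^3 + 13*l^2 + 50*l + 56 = (l + 2)*(l + 4)*(l + 7)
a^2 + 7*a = a*(a + 7)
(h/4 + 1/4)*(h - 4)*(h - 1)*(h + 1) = h^4/4 - 3*h^3/4 - 5*h^2/4 + 3*h/4 + 1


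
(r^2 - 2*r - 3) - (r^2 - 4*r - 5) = 2*r + 2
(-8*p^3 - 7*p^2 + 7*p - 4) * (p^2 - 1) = -8*p^5 - 7*p^4 + 15*p^3 + 3*p^2 - 7*p + 4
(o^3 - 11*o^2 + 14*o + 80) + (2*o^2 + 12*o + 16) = o^3 - 9*o^2 + 26*o + 96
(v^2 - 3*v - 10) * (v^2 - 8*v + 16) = v^4 - 11*v^3 + 30*v^2 + 32*v - 160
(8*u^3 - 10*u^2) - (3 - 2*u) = 8*u^3 - 10*u^2 + 2*u - 3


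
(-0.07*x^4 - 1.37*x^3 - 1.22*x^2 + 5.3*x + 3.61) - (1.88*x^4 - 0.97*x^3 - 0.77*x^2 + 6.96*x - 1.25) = -1.95*x^4 - 0.4*x^3 - 0.45*x^2 - 1.66*x + 4.86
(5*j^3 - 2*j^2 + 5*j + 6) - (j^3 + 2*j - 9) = 4*j^3 - 2*j^2 + 3*j + 15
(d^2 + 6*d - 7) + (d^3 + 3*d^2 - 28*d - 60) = d^3 + 4*d^2 - 22*d - 67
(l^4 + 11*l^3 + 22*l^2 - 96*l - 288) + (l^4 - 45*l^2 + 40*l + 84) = 2*l^4 + 11*l^3 - 23*l^2 - 56*l - 204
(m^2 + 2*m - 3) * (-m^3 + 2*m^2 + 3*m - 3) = -m^5 + 10*m^3 - 3*m^2 - 15*m + 9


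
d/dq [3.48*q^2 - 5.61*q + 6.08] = 6.96*q - 5.61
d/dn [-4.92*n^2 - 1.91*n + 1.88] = -9.84*n - 1.91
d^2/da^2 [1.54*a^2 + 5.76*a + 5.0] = 3.08000000000000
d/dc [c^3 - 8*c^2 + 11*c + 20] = 3*c^2 - 16*c + 11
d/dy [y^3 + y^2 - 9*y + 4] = 3*y^2 + 2*y - 9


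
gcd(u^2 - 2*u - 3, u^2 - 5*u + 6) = u - 3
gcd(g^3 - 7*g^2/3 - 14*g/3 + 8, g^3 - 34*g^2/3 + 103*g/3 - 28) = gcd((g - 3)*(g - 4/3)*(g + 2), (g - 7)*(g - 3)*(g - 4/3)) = g^2 - 13*g/3 + 4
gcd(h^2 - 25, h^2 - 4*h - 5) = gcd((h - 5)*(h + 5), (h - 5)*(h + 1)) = h - 5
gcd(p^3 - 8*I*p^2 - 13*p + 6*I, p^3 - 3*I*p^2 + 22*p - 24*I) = p^2 - 7*I*p - 6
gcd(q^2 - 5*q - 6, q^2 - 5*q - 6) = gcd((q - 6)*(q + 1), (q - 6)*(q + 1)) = q^2 - 5*q - 6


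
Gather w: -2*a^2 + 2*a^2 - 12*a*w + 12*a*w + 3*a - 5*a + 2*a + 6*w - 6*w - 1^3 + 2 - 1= 0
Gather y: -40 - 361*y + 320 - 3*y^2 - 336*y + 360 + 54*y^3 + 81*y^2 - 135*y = 54*y^3 + 78*y^2 - 832*y + 640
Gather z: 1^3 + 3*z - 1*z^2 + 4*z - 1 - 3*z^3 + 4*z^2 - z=-3*z^3 + 3*z^2 + 6*z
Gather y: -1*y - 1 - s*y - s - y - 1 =-s + y*(-s - 2) - 2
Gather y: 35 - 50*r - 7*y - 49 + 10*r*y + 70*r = 20*r + y*(10*r - 7) - 14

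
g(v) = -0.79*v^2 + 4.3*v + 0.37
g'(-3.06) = 9.13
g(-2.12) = -12.30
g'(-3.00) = 9.04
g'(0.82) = 3.00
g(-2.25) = -13.30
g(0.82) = 3.36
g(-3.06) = -20.19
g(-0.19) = -0.48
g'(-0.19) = 4.60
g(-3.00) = -19.64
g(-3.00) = -19.64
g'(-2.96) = 8.98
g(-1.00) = -4.72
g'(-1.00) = 5.88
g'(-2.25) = 7.86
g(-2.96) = -19.28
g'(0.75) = 3.12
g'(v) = 4.3 - 1.58*v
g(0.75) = 3.15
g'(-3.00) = 9.04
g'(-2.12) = 7.65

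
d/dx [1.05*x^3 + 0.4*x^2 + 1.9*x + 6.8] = 3.15*x^2 + 0.8*x + 1.9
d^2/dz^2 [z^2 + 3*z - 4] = 2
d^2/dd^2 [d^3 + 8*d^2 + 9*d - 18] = 6*d + 16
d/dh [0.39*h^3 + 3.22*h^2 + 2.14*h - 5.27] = 1.17*h^2 + 6.44*h + 2.14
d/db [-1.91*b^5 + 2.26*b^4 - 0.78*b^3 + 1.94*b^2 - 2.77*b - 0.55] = -9.55*b^4 + 9.04*b^3 - 2.34*b^2 + 3.88*b - 2.77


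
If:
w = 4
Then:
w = 4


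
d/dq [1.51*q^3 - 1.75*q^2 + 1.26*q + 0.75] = 4.53*q^2 - 3.5*q + 1.26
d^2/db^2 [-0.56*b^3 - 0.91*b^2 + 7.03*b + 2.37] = -3.36*b - 1.82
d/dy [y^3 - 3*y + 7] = 3*y^2 - 3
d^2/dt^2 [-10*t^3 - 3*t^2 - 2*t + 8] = -60*t - 6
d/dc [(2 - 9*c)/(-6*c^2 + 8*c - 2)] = (-27*c^2 + 12*c + 1)/(2*(9*c^4 - 24*c^3 + 22*c^2 - 8*c + 1))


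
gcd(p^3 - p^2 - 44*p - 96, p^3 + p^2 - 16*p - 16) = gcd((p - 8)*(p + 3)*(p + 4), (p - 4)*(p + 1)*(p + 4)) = p + 4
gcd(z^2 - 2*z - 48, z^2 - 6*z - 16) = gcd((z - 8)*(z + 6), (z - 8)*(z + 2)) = z - 8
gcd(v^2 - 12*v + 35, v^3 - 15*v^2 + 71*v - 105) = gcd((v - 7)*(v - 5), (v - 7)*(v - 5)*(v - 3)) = v^2 - 12*v + 35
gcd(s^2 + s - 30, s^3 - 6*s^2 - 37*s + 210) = s^2 + s - 30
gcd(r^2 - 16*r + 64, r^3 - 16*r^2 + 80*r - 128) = r - 8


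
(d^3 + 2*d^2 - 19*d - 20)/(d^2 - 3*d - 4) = d + 5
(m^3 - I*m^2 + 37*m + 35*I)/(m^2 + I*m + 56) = (m^2 + 6*I*m - 5)/(m + 8*I)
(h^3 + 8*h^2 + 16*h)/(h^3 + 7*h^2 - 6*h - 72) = h*(h + 4)/(h^2 + 3*h - 18)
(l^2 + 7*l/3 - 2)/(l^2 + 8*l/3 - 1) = (3*l - 2)/(3*l - 1)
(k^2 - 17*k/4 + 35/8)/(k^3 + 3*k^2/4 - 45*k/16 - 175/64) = 8*(2*k - 5)/(16*k^2 + 40*k + 25)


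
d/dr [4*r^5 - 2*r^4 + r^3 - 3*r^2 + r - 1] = 20*r^4 - 8*r^3 + 3*r^2 - 6*r + 1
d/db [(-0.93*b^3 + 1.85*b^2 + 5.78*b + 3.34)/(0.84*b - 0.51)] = (-1.5624*b^3 + 2.9769*b^2 - 1.887*b - 5.7534)/(0.7056*b^2 - 0.8568*b + 0.2601)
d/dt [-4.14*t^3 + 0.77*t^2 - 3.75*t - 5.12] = -12.42*t^2 + 1.54*t - 3.75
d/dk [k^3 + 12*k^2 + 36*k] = 3*k^2 + 24*k + 36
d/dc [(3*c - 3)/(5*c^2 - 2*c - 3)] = -15/(25*c^2 + 30*c + 9)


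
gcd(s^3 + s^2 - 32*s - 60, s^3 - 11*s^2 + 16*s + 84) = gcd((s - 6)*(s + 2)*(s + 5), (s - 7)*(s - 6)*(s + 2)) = s^2 - 4*s - 12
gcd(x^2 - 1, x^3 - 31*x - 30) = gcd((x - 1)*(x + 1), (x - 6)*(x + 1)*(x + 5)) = x + 1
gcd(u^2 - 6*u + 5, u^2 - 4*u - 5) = u - 5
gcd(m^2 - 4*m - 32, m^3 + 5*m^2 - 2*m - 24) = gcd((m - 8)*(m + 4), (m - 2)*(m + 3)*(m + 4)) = m + 4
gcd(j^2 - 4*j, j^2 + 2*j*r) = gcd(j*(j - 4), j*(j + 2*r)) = j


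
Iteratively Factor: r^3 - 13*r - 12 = (r - 4)*(r^2 + 4*r + 3) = (r - 4)*(r + 1)*(r + 3)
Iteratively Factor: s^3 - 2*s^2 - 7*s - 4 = (s + 1)*(s^2 - 3*s - 4) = (s - 4)*(s + 1)*(s + 1)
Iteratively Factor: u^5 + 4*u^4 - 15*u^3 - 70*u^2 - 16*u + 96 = (u + 3)*(u^4 + u^3 - 18*u^2 - 16*u + 32) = (u - 4)*(u + 3)*(u^3 + 5*u^2 + 2*u - 8) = (u - 4)*(u - 1)*(u + 3)*(u^2 + 6*u + 8) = (u - 4)*(u - 1)*(u + 2)*(u + 3)*(u + 4)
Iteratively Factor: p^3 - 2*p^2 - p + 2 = (p + 1)*(p^2 - 3*p + 2) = (p - 1)*(p + 1)*(p - 2)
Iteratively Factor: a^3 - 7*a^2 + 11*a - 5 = (a - 1)*(a^2 - 6*a + 5) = (a - 5)*(a - 1)*(a - 1)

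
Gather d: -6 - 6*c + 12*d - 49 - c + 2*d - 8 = -7*c + 14*d - 63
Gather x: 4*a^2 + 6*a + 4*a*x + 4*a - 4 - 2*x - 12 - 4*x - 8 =4*a^2 + 10*a + x*(4*a - 6) - 24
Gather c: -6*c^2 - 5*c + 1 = -6*c^2 - 5*c + 1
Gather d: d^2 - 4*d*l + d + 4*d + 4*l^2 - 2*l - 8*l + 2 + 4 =d^2 + d*(5 - 4*l) + 4*l^2 - 10*l + 6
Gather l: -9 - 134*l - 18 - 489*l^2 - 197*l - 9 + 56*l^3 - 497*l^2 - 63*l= 56*l^3 - 986*l^2 - 394*l - 36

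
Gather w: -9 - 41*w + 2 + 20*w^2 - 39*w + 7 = 20*w^2 - 80*w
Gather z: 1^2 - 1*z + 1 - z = 2 - 2*z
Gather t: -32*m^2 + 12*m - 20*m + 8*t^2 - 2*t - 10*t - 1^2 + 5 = -32*m^2 - 8*m + 8*t^2 - 12*t + 4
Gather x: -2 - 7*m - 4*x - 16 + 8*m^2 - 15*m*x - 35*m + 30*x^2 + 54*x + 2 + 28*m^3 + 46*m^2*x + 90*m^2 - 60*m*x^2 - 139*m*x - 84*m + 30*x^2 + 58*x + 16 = 28*m^3 + 98*m^2 - 126*m + x^2*(60 - 60*m) + x*(46*m^2 - 154*m + 108)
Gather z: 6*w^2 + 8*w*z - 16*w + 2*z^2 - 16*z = 6*w^2 - 16*w + 2*z^2 + z*(8*w - 16)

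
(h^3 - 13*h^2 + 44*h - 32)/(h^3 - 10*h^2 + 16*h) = (h^2 - 5*h + 4)/(h*(h - 2))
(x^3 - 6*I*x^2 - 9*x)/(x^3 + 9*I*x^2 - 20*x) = (x^2 - 6*I*x - 9)/(x^2 + 9*I*x - 20)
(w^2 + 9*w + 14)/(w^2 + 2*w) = (w + 7)/w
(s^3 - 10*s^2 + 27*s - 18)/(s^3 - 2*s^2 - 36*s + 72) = (s^2 - 4*s + 3)/(s^2 + 4*s - 12)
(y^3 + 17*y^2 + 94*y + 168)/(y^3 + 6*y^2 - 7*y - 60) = (y^2 + 13*y + 42)/(y^2 + 2*y - 15)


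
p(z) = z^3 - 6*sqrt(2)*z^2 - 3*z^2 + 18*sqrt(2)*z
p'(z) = 3*z^2 - 12*sqrt(2)*z - 6*z + 18*sqrt(2)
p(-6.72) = -993.18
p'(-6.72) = 315.29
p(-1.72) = -82.85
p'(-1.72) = 73.84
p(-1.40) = -60.89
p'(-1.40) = 63.49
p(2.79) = 3.34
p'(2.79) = -15.28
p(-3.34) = -250.41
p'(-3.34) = 135.64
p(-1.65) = -77.76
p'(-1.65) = 71.52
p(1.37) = 15.89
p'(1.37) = -0.38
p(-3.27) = -241.02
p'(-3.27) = 132.65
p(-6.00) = -782.21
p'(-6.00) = 271.28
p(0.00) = 0.00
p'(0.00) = 25.46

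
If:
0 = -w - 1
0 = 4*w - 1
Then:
No Solution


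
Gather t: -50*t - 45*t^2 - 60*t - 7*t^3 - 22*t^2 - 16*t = -7*t^3 - 67*t^2 - 126*t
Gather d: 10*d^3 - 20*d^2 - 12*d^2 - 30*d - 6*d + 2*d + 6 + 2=10*d^3 - 32*d^2 - 34*d + 8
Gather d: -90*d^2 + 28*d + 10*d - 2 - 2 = -90*d^2 + 38*d - 4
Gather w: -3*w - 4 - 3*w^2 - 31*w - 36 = -3*w^2 - 34*w - 40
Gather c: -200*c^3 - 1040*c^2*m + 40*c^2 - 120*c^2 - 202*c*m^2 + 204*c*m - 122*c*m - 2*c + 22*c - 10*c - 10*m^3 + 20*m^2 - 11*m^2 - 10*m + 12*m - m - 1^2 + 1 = -200*c^3 + c^2*(-1040*m - 80) + c*(-202*m^2 + 82*m + 10) - 10*m^3 + 9*m^2 + m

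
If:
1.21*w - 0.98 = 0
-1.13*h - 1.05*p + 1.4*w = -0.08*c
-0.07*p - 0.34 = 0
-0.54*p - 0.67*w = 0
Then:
No Solution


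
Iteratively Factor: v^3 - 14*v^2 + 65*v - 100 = (v - 5)*(v^2 - 9*v + 20) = (v - 5)^2*(v - 4)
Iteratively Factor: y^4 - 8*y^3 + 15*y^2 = (y - 5)*(y^3 - 3*y^2) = (y - 5)*(y - 3)*(y^2) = y*(y - 5)*(y - 3)*(y)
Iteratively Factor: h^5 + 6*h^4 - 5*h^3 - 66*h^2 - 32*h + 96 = (h + 4)*(h^4 + 2*h^3 - 13*h^2 - 14*h + 24) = (h - 3)*(h + 4)*(h^3 + 5*h^2 + 2*h - 8) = (h - 3)*(h + 2)*(h + 4)*(h^2 + 3*h - 4) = (h - 3)*(h + 2)*(h + 4)^2*(h - 1)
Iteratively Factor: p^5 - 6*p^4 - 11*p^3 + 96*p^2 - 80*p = (p)*(p^4 - 6*p^3 - 11*p^2 + 96*p - 80) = p*(p + 4)*(p^3 - 10*p^2 + 29*p - 20) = p*(p - 4)*(p + 4)*(p^2 - 6*p + 5) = p*(p - 4)*(p - 1)*(p + 4)*(p - 5)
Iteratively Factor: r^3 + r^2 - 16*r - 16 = (r + 4)*(r^2 - 3*r - 4) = (r - 4)*(r + 4)*(r + 1)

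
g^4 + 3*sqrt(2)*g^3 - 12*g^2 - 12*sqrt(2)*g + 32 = (g - 2)*(g + 2)*(g - sqrt(2))*(g + 4*sqrt(2))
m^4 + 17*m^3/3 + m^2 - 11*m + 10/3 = (m - 1)*(m - 1/3)*(m + 2)*(m + 5)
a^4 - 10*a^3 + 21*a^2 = a^2*(a - 7)*(a - 3)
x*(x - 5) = x^2 - 5*x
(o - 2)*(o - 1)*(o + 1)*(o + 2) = o^4 - 5*o^2 + 4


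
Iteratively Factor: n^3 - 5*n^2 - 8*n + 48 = (n + 3)*(n^2 - 8*n + 16) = (n - 4)*(n + 3)*(n - 4)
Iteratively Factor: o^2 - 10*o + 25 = (o - 5)*(o - 5)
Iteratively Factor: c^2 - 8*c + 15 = (c - 3)*(c - 5)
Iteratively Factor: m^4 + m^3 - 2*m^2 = (m - 1)*(m^3 + 2*m^2) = m*(m - 1)*(m^2 + 2*m) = m*(m - 1)*(m + 2)*(m)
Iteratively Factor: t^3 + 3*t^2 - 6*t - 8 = (t + 1)*(t^2 + 2*t - 8) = (t + 1)*(t + 4)*(t - 2)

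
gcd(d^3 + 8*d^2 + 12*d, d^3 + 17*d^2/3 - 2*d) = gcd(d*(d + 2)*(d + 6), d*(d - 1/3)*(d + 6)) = d^2 + 6*d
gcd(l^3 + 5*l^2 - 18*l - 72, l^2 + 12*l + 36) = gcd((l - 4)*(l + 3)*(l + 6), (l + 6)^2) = l + 6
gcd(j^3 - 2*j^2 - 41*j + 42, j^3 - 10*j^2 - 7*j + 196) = j - 7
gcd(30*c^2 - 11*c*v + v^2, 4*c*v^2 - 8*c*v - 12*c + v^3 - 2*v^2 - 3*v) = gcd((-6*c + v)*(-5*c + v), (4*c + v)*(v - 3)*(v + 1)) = 1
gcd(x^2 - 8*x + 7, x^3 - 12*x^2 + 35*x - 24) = x - 1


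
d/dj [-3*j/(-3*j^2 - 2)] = 3*(2 - 3*j^2)/(9*j^4 + 12*j^2 + 4)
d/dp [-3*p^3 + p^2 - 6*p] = -9*p^2 + 2*p - 6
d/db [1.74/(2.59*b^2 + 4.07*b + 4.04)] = (-9.0132*b - 7.0818)/(2.59*b^2 + 4.07*b + 4.04)^2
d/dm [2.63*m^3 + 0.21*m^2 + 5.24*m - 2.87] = 7.89*m^2 + 0.42*m + 5.24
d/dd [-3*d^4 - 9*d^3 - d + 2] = -12*d^3 - 27*d^2 - 1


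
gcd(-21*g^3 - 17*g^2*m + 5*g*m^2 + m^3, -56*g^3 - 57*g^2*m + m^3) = 7*g^2 + 8*g*m + m^2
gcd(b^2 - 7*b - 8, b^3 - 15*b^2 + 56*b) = b - 8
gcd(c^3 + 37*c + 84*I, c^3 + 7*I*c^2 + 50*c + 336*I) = c - 7*I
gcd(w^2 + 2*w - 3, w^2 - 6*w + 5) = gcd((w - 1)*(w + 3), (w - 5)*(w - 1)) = w - 1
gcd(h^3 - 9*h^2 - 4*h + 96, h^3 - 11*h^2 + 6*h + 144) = h^2 - 5*h - 24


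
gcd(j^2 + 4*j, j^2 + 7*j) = j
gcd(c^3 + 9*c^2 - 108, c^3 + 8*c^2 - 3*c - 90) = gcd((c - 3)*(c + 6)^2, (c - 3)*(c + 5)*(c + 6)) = c^2 + 3*c - 18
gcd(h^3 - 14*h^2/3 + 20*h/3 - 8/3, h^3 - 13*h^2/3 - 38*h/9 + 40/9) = h - 2/3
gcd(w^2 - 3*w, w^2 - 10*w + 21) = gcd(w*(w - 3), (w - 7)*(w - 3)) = w - 3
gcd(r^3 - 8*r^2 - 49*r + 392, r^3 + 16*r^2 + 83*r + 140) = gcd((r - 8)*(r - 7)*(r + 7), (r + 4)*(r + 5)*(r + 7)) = r + 7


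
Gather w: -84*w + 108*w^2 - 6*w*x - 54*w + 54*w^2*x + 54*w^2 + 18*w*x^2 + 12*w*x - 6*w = w^2*(54*x + 162) + w*(18*x^2 + 6*x - 144)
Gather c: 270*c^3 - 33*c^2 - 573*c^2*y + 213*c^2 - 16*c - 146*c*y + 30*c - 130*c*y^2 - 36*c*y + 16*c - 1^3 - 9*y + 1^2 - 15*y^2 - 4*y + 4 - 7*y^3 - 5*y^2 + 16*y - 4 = 270*c^3 + c^2*(180 - 573*y) + c*(-130*y^2 - 182*y + 30) - 7*y^3 - 20*y^2 + 3*y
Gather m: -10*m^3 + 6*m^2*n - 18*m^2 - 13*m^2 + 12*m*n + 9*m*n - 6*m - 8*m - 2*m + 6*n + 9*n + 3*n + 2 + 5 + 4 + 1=-10*m^3 + m^2*(6*n - 31) + m*(21*n - 16) + 18*n + 12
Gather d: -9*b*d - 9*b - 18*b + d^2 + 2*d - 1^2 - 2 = -27*b + d^2 + d*(2 - 9*b) - 3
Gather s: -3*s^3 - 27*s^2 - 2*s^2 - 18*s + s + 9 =-3*s^3 - 29*s^2 - 17*s + 9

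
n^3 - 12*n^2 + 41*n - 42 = (n - 7)*(n - 3)*(n - 2)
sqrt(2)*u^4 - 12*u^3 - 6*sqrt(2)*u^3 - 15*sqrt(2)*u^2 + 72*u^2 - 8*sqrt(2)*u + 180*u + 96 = (u - 8)*(u + 1)*(u - 6*sqrt(2))*(sqrt(2)*u + sqrt(2))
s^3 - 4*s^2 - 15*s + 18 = (s - 6)*(s - 1)*(s + 3)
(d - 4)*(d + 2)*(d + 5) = d^3 + 3*d^2 - 18*d - 40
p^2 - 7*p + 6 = (p - 6)*(p - 1)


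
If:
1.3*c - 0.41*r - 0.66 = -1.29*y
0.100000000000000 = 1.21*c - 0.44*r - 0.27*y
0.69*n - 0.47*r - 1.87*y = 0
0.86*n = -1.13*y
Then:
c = -0.80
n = -0.60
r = -2.70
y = 0.46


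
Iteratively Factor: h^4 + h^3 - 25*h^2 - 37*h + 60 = (h + 4)*(h^3 - 3*h^2 - 13*h + 15) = (h + 3)*(h + 4)*(h^2 - 6*h + 5) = (h - 5)*(h + 3)*(h + 4)*(h - 1)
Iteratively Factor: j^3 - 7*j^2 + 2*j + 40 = (j - 5)*(j^2 - 2*j - 8) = (j - 5)*(j + 2)*(j - 4)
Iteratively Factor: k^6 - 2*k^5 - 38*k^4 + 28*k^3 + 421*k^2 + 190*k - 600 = (k - 5)*(k^5 + 3*k^4 - 23*k^3 - 87*k^2 - 14*k + 120) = (k - 5)*(k - 1)*(k^4 + 4*k^3 - 19*k^2 - 106*k - 120) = (k - 5)*(k - 1)*(k + 2)*(k^3 + 2*k^2 - 23*k - 60) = (k - 5)*(k - 1)*(k + 2)*(k + 3)*(k^2 - k - 20) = (k - 5)^2*(k - 1)*(k + 2)*(k + 3)*(k + 4)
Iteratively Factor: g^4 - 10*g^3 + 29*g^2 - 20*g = (g - 5)*(g^3 - 5*g^2 + 4*g) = (g - 5)*(g - 1)*(g^2 - 4*g) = (g - 5)*(g - 4)*(g - 1)*(g)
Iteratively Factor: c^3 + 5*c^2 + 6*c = (c)*(c^2 + 5*c + 6) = c*(c + 3)*(c + 2)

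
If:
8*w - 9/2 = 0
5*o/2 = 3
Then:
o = 6/5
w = 9/16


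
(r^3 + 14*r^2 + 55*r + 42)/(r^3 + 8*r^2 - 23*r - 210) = (r + 1)/(r - 5)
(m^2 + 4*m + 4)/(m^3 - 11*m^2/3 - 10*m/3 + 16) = 3*(m + 2)/(3*m^2 - 17*m + 24)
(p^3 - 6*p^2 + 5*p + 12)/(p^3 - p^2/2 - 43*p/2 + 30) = 2*(p^2 - 2*p - 3)/(2*p^2 + 7*p - 15)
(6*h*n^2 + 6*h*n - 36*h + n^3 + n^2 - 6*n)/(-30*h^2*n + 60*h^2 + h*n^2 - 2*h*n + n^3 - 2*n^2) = (-n - 3)/(5*h - n)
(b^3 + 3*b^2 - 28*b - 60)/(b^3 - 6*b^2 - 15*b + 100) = (b^2 + 8*b + 12)/(b^2 - b - 20)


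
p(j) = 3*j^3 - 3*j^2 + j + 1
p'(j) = 9*j^2 - 6*j + 1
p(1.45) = 5.29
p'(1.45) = 11.22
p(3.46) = 92.81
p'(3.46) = 87.98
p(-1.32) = -12.45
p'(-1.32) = 24.60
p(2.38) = 26.83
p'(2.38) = 37.70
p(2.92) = 53.03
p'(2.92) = 60.22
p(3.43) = 90.20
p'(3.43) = 86.30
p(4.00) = 149.00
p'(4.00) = 121.00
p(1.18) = 2.93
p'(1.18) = 6.45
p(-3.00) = -110.00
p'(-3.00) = 100.00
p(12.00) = 4765.00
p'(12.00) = 1225.00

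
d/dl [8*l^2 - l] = 16*l - 1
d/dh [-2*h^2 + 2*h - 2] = 2 - 4*h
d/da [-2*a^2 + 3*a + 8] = 3 - 4*a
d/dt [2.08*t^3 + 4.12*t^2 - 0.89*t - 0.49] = 6.24*t^2 + 8.24*t - 0.89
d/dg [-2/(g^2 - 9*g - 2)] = 2*(2*g - 9)/(-g^2 + 9*g + 2)^2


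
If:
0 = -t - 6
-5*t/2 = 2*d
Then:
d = 15/2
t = -6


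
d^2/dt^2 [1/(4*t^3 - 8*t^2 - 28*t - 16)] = (6*t^2 - 28*t + 41)/(2*(t^7 - 8*t^6 + 6*t^5 + 60*t^4 - 15*t^3 - 204*t^2 - 208*t - 64))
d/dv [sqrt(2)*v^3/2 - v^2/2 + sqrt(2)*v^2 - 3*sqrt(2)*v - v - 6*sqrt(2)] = 3*sqrt(2)*v^2/2 - v + 2*sqrt(2)*v - 3*sqrt(2) - 1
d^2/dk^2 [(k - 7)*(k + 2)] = 2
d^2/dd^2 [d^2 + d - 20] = 2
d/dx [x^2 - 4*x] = 2*x - 4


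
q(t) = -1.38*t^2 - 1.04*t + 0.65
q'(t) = -2.76*t - 1.04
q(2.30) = -9.04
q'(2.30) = -7.39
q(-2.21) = -3.79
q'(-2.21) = 5.06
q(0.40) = 0.01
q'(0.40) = -2.14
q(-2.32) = -4.36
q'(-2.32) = 5.36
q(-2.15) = -3.49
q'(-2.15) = 4.89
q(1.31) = -3.08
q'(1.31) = -4.66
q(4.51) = -32.11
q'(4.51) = -13.49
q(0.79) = -1.03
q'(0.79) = -3.22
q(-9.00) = -101.77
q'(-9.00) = 23.80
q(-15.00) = -294.25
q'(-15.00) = 40.36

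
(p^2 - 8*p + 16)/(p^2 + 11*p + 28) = (p^2 - 8*p + 16)/(p^2 + 11*p + 28)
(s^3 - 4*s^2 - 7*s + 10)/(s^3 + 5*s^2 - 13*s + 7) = (s^2 - 3*s - 10)/(s^2 + 6*s - 7)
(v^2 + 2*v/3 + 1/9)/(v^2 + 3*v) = (9*v^2 + 6*v + 1)/(9*v*(v + 3))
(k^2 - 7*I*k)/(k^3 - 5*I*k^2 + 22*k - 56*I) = k/(k^2 + 2*I*k + 8)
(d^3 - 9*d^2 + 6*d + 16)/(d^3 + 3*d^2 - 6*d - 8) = (d - 8)/(d + 4)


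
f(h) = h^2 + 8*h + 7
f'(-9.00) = -10.00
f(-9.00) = 16.00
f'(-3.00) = 2.00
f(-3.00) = -8.00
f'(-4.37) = -0.74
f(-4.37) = -8.86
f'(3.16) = 14.32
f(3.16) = 42.27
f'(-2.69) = 2.62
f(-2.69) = -7.28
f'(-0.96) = 6.08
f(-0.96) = 0.24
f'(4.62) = 17.24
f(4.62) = 65.30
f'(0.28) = 8.56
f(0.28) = 9.32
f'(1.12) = 10.24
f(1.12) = 17.21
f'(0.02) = 8.04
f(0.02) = 7.16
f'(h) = 2*h + 8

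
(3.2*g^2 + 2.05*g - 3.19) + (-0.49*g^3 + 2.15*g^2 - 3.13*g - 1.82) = -0.49*g^3 + 5.35*g^2 - 1.08*g - 5.01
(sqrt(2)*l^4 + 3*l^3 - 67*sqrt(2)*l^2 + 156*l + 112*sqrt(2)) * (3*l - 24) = 3*sqrt(2)*l^5 - 24*sqrt(2)*l^4 + 9*l^4 - 201*sqrt(2)*l^3 - 72*l^3 + 468*l^2 + 1608*sqrt(2)*l^2 - 3744*l + 336*sqrt(2)*l - 2688*sqrt(2)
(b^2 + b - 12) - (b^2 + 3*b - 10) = -2*b - 2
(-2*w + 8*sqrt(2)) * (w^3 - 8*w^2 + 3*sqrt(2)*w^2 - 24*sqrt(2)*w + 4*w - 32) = -2*w^4 + 2*sqrt(2)*w^3 + 16*w^3 - 16*sqrt(2)*w^2 + 40*w^2 - 320*w + 32*sqrt(2)*w - 256*sqrt(2)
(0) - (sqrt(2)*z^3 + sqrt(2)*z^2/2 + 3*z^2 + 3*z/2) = -sqrt(2)*z^3 - 3*z^2 - sqrt(2)*z^2/2 - 3*z/2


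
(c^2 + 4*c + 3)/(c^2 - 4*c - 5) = (c + 3)/(c - 5)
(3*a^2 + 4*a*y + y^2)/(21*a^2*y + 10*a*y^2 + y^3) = (a + y)/(y*(7*a + y))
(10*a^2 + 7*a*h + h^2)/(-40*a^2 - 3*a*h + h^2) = (-2*a - h)/(8*a - h)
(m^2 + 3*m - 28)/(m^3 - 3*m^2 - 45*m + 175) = (m - 4)/(m^2 - 10*m + 25)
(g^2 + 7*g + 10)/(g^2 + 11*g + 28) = (g^2 + 7*g + 10)/(g^2 + 11*g + 28)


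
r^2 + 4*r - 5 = (r - 1)*(r + 5)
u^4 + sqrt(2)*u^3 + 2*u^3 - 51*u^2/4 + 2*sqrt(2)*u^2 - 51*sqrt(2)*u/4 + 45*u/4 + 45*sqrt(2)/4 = (u - 3/2)^2*(u + 5)*(u + sqrt(2))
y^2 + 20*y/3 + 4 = (y + 2/3)*(y + 6)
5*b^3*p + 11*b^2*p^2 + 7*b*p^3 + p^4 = p*(b + p)^2*(5*b + p)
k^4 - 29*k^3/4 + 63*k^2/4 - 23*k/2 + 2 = (k - 4)*(k - 2)*(k - 1)*(k - 1/4)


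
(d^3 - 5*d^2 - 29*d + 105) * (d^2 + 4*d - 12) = d^5 - d^4 - 61*d^3 + 49*d^2 + 768*d - 1260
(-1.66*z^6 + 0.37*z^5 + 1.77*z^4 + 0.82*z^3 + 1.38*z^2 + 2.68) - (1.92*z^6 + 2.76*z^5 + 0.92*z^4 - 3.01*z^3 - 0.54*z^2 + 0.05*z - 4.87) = -3.58*z^6 - 2.39*z^5 + 0.85*z^4 + 3.83*z^3 + 1.92*z^2 - 0.05*z + 7.55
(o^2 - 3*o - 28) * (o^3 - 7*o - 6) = o^5 - 3*o^4 - 35*o^3 + 15*o^2 + 214*o + 168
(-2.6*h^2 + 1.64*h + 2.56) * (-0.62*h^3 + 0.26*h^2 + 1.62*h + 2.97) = 1.612*h^5 - 1.6928*h^4 - 5.3728*h^3 - 4.3996*h^2 + 9.018*h + 7.6032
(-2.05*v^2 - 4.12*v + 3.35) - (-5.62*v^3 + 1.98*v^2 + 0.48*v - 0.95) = 5.62*v^3 - 4.03*v^2 - 4.6*v + 4.3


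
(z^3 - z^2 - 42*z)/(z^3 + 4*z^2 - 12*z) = (z - 7)/(z - 2)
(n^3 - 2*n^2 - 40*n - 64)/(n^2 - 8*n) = n + 6 + 8/n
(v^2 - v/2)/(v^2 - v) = (v - 1/2)/(v - 1)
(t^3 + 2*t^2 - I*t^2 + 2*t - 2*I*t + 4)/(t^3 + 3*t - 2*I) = (t^3 + t^2*(2 - I) + 2*t*(1 - I) + 4)/(t^3 + 3*t - 2*I)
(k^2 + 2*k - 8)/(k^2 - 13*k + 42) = (k^2 + 2*k - 8)/(k^2 - 13*k + 42)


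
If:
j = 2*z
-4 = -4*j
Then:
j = 1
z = 1/2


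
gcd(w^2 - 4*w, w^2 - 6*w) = w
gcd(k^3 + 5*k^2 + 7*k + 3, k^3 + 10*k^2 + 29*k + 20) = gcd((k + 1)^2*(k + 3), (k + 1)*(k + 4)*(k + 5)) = k + 1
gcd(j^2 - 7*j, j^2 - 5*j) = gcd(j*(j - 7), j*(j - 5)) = j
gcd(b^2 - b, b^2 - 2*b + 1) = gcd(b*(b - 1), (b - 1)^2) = b - 1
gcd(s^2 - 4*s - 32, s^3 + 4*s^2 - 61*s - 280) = s - 8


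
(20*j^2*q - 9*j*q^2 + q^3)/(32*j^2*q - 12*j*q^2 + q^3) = (-5*j + q)/(-8*j + q)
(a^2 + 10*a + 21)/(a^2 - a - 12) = (a + 7)/(a - 4)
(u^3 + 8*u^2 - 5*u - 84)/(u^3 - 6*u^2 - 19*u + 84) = (u + 7)/(u - 7)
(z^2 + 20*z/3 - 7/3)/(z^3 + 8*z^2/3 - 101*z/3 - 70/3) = (3*z - 1)/(3*z^2 - 13*z - 10)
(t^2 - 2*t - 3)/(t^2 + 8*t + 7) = (t - 3)/(t + 7)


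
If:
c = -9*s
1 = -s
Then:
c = 9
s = -1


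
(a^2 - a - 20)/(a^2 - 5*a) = (a + 4)/a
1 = 1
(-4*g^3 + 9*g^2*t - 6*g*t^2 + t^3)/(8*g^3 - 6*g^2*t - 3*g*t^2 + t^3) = (-g + t)/(2*g + t)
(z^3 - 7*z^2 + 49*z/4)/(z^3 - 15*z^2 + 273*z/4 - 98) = z/(z - 8)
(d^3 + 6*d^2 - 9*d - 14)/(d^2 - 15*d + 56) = (d^3 + 6*d^2 - 9*d - 14)/(d^2 - 15*d + 56)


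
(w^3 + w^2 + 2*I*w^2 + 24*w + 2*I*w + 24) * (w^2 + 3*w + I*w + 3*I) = w^5 + 4*w^4 + 3*I*w^4 + 25*w^3 + 12*I*w^3 + 88*w^2 + 33*I*w^2 + 66*w + 96*I*w + 72*I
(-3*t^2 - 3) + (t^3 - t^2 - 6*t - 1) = t^3 - 4*t^2 - 6*t - 4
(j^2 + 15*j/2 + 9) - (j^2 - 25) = 15*j/2 + 34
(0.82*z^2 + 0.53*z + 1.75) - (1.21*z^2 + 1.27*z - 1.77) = -0.39*z^2 - 0.74*z + 3.52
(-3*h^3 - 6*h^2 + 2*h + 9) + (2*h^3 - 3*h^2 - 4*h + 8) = -h^3 - 9*h^2 - 2*h + 17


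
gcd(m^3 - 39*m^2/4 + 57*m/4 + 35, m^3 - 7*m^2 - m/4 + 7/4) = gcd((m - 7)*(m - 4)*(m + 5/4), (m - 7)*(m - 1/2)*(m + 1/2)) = m - 7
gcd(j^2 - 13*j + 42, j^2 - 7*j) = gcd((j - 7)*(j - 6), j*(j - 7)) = j - 7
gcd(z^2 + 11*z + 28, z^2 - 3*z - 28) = z + 4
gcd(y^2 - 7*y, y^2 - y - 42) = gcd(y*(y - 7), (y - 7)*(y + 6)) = y - 7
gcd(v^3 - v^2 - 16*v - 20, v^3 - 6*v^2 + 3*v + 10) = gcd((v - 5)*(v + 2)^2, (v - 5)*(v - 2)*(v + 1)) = v - 5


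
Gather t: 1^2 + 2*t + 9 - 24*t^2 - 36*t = -24*t^2 - 34*t + 10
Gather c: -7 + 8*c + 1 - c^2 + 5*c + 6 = -c^2 + 13*c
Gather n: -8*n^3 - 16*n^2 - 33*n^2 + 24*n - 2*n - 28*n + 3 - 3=-8*n^3 - 49*n^2 - 6*n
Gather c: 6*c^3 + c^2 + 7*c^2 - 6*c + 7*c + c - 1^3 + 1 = 6*c^3 + 8*c^2 + 2*c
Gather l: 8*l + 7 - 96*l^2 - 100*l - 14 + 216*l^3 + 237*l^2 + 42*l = 216*l^3 + 141*l^2 - 50*l - 7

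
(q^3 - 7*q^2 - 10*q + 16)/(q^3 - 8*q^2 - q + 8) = (q + 2)/(q + 1)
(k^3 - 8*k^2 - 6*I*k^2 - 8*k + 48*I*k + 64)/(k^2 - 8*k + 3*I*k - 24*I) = (k^2 - 6*I*k - 8)/(k + 3*I)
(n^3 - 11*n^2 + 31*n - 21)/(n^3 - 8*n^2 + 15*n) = (n^2 - 8*n + 7)/(n*(n - 5))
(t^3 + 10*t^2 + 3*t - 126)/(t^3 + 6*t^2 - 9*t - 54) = (t + 7)/(t + 3)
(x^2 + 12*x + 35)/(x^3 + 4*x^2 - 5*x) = (x + 7)/(x*(x - 1))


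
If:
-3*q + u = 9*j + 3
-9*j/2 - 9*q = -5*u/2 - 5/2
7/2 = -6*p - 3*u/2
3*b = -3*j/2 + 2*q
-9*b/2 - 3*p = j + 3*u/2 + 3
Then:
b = 565/2466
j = -77/137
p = -17/1644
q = -32/411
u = -314/137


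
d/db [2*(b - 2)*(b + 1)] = 4*b - 2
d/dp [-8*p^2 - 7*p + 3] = -16*p - 7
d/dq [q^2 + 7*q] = 2*q + 7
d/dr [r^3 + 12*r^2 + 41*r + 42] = 3*r^2 + 24*r + 41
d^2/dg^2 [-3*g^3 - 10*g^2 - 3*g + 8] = -18*g - 20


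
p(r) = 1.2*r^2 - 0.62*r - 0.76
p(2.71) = 6.37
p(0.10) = -0.81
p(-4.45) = 25.76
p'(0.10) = -0.38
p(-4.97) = 31.96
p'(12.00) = 28.18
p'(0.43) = 0.41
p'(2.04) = 4.28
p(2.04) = 2.97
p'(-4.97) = -12.55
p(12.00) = 164.60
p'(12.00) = 28.18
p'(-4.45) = -11.30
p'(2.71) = 5.88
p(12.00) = 164.60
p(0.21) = -0.84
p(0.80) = -0.49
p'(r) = 2.4*r - 0.62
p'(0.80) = 1.30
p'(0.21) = -0.12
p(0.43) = -0.80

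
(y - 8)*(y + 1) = y^2 - 7*y - 8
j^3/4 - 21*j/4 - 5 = (j/4 + 1)*(j - 5)*(j + 1)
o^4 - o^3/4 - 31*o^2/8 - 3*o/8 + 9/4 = (o - 2)*(o - 3/4)*(o + 1)*(o + 3/2)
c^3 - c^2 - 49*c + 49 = (c - 7)*(c - 1)*(c + 7)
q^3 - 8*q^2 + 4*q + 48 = (q - 6)*(q - 4)*(q + 2)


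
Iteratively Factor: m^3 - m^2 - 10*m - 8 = (m - 4)*(m^2 + 3*m + 2) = (m - 4)*(m + 2)*(m + 1)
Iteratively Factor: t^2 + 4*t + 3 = (t + 1)*(t + 3)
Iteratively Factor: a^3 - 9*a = (a)*(a^2 - 9) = a*(a + 3)*(a - 3)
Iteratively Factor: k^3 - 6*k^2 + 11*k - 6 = (k - 1)*(k^2 - 5*k + 6) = (k - 2)*(k - 1)*(k - 3)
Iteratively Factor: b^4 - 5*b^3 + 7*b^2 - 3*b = (b - 3)*(b^3 - 2*b^2 + b) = (b - 3)*(b - 1)*(b^2 - b) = b*(b - 3)*(b - 1)*(b - 1)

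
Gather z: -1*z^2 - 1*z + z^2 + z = 0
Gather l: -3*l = -3*l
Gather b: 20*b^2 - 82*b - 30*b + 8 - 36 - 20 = 20*b^2 - 112*b - 48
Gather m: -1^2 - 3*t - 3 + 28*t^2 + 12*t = 28*t^2 + 9*t - 4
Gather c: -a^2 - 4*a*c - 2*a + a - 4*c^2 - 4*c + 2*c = -a^2 - a - 4*c^2 + c*(-4*a - 2)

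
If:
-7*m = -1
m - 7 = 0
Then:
No Solution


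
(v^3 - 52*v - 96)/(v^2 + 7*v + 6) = (v^2 - 6*v - 16)/(v + 1)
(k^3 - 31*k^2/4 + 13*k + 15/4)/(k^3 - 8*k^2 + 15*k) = (k + 1/4)/k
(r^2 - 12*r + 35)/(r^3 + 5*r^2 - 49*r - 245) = (r - 5)/(r^2 + 12*r + 35)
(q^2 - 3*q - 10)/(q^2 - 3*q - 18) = (-q^2 + 3*q + 10)/(-q^2 + 3*q + 18)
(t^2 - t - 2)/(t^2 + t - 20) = (t^2 - t - 2)/(t^2 + t - 20)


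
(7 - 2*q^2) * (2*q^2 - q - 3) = -4*q^4 + 2*q^3 + 20*q^2 - 7*q - 21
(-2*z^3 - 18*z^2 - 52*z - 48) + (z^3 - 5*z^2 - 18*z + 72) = -z^3 - 23*z^2 - 70*z + 24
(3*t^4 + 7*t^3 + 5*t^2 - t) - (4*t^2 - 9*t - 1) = 3*t^4 + 7*t^3 + t^2 + 8*t + 1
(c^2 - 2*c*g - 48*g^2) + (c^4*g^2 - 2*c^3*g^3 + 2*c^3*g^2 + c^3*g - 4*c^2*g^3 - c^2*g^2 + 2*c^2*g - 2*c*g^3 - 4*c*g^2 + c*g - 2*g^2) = c^4*g^2 - 2*c^3*g^3 + 2*c^3*g^2 + c^3*g - 4*c^2*g^3 - c^2*g^2 + 2*c^2*g + c^2 - 2*c*g^3 - 4*c*g^2 - c*g - 50*g^2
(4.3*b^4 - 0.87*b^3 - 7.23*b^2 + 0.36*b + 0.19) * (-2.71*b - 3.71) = -11.653*b^5 - 13.5953*b^4 + 22.821*b^3 + 25.8477*b^2 - 1.8505*b - 0.7049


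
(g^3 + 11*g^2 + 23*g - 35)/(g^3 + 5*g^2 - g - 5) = (g + 7)/(g + 1)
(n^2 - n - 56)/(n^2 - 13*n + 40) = (n + 7)/(n - 5)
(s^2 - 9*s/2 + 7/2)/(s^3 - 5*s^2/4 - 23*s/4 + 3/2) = 2*(2*s^2 - 9*s + 7)/(4*s^3 - 5*s^2 - 23*s + 6)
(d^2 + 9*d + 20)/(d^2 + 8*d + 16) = (d + 5)/(d + 4)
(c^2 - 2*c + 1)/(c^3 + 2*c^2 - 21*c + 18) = (c - 1)/(c^2 + 3*c - 18)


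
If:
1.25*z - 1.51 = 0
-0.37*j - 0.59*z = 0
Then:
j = -1.93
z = 1.21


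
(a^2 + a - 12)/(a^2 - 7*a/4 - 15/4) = 4*(a + 4)/(4*a + 5)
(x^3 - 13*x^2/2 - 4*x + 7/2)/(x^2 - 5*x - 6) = (2*x^2 - 15*x + 7)/(2*(x - 6))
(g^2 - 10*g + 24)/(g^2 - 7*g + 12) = (g - 6)/(g - 3)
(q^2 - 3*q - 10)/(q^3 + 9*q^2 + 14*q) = (q - 5)/(q*(q + 7))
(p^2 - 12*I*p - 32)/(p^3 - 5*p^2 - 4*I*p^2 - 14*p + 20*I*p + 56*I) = (p - 8*I)/(p^2 - 5*p - 14)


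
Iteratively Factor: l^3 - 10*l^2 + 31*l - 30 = (l - 2)*(l^2 - 8*l + 15) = (l - 3)*(l - 2)*(l - 5)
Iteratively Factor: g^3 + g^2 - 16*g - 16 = (g - 4)*(g^2 + 5*g + 4) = (g - 4)*(g + 4)*(g + 1)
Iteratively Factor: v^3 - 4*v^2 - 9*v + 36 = (v + 3)*(v^2 - 7*v + 12) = (v - 4)*(v + 3)*(v - 3)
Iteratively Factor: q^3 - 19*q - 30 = (q + 2)*(q^2 - 2*q - 15) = (q - 5)*(q + 2)*(q + 3)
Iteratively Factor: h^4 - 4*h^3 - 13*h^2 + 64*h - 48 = (h - 1)*(h^3 - 3*h^2 - 16*h + 48) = (h - 1)*(h + 4)*(h^2 - 7*h + 12) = (h - 4)*(h - 1)*(h + 4)*(h - 3)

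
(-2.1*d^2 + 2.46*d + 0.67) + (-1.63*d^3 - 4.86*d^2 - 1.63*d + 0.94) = -1.63*d^3 - 6.96*d^2 + 0.83*d + 1.61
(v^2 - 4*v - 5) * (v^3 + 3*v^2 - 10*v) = v^5 - v^4 - 27*v^3 + 25*v^2 + 50*v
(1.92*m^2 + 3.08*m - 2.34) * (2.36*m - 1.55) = 4.5312*m^3 + 4.2928*m^2 - 10.2964*m + 3.627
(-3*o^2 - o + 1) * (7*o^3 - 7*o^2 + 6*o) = -21*o^5 + 14*o^4 - 4*o^3 - 13*o^2 + 6*o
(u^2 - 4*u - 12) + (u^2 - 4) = 2*u^2 - 4*u - 16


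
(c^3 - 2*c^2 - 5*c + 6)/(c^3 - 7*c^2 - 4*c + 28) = (c^2 - 4*c + 3)/(c^2 - 9*c + 14)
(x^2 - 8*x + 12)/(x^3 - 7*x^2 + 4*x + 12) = 1/(x + 1)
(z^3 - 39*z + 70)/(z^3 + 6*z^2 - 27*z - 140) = (z - 2)/(z + 4)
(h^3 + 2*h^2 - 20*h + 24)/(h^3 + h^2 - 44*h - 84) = (h^2 - 4*h + 4)/(h^2 - 5*h - 14)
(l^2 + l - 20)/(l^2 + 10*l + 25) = (l - 4)/(l + 5)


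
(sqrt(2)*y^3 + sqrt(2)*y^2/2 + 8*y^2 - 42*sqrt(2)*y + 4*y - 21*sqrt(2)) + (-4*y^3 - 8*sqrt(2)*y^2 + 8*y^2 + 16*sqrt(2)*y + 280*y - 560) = -4*y^3 + sqrt(2)*y^3 - 15*sqrt(2)*y^2/2 + 16*y^2 - 26*sqrt(2)*y + 284*y - 560 - 21*sqrt(2)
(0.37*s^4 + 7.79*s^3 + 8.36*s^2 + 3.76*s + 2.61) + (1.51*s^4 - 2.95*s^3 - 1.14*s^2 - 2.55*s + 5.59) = 1.88*s^4 + 4.84*s^3 + 7.22*s^2 + 1.21*s + 8.2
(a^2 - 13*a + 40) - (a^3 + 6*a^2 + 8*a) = -a^3 - 5*a^2 - 21*a + 40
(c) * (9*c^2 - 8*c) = 9*c^3 - 8*c^2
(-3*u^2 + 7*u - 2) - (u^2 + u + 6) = -4*u^2 + 6*u - 8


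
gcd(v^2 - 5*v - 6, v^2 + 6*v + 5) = v + 1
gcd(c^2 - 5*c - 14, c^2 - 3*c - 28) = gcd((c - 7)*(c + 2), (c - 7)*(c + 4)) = c - 7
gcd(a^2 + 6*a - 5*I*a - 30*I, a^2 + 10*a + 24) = a + 6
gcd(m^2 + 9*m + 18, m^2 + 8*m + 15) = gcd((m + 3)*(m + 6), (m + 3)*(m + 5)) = m + 3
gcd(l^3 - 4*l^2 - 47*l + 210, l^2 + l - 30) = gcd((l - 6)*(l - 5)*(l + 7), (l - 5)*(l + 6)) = l - 5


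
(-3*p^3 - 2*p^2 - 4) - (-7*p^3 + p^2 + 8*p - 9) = 4*p^3 - 3*p^2 - 8*p + 5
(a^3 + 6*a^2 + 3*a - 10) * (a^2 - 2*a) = a^5 + 4*a^4 - 9*a^3 - 16*a^2 + 20*a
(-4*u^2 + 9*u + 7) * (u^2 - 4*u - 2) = -4*u^4 + 25*u^3 - 21*u^2 - 46*u - 14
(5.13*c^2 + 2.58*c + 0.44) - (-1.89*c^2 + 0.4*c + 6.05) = 7.02*c^2 + 2.18*c - 5.61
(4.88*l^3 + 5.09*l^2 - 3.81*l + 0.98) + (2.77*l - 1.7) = 4.88*l^3 + 5.09*l^2 - 1.04*l - 0.72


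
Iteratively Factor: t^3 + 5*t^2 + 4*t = (t)*(t^2 + 5*t + 4) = t*(t + 4)*(t + 1)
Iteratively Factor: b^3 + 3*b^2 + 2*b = (b + 1)*(b^2 + 2*b) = (b + 1)*(b + 2)*(b)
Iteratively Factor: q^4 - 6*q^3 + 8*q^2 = (q - 2)*(q^3 - 4*q^2) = q*(q - 2)*(q^2 - 4*q) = q*(q - 4)*(q - 2)*(q)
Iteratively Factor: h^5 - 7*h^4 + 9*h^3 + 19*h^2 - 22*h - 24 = (h - 4)*(h^4 - 3*h^3 - 3*h^2 + 7*h + 6) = (h - 4)*(h - 2)*(h^3 - h^2 - 5*h - 3) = (h - 4)*(h - 2)*(h + 1)*(h^2 - 2*h - 3) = (h - 4)*(h - 2)*(h + 1)^2*(h - 3)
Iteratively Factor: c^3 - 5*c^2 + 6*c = (c - 2)*(c^2 - 3*c) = (c - 3)*(c - 2)*(c)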